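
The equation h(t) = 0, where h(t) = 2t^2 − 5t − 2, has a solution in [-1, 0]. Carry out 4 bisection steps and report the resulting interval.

m = -0.5, h(m) = 1 (+); new bracket [-0.5, 0]
m = -0.25, h(m) = -0.625 (−); new bracket [-0.5, -0.25]
m = -0.375, h(m) = 0.15625 (+); new bracket [-0.375, -0.25]
m = -0.3125, h(m) = -0.2422 (−); new bracket [-0.375, -0.3125]

[-0.375, -0.3125]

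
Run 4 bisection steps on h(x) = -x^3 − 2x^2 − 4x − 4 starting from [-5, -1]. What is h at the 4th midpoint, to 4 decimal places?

h(-3) = 17 > 0, so the root lies in [-3, -1]
h(-2) = 4 > 0, so the root lies in [-2, -1]
h(-1.5) = 0.875 > 0, so the root lies in [-1.5, -1]
h(-1.25) = -0.1719 < 0, so the root lies in [-1.5, -1.25]

-0.1719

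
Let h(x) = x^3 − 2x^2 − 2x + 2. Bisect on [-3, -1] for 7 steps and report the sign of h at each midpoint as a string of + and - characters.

---+-+-

m = -2, h(m) = -10 (−); new bracket [-2, -1]
m = -1.5, h(m) = -2.875 (−); new bracket [-1.5, -1]
m = -1.25, h(m) = -0.578125 (−); new bracket [-1.25, -1]
m = -1.125, h(m) = 0.2949 (+); new bracket [-1.25, -1.125]
m = -1.1875, h(m) = -0.1199 (−); new bracket [-1.1875, -1.125]
m = -1.15625, h(m) = 0.0929 (+); new bracket [-1.1875, -1.15625]
m = -1.171875, h(m) = -0.0122 (−); new bracket [-1.171875, -1.15625]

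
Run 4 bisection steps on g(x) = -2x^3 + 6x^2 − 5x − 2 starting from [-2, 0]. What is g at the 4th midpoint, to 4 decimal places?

g(-1) = 11 > 0, so the root lies in [-1, 0]
g(-0.5) = 2.25 > 0, so the root lies in [-0.5, 0]
g(-0.25) = -0.34375 < 0, so the root lies in [-0.5, -0.25]
g(-0.375) = 0.8242 > 0, so the root lies in [-0.375, -0.25]

0.8242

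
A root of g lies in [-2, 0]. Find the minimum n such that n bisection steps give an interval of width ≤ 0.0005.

12

Width after n steps is 2/2^n. Need 2^n ≥ 2/0.0005 = 4000.
2^11 = 2048 < 4000 ≤ 2^12 = 4096, so n = 12.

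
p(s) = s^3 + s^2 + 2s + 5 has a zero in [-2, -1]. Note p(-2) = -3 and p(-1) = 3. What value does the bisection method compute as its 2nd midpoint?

s = -1.5 gives p = 0.875, positive; keep [-2, -1.5]
s = -1.75 gives p = -0.796875, negative; keep [-1.75, -1.5]

-1.75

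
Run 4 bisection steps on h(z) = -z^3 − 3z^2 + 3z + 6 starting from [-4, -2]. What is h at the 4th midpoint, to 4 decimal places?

z = -3 gives h = -3, negative; keep [-4, -3]
z = -3.5 gives h = 1.625, positive; keep [-3.5, -3]
z = -3.25 gives h = -1.109375, negative; keep [-3.5, -3.25]
z = -3.375 gives h = 0.1465, positive; keep [-3.375, -3.25]

0.1465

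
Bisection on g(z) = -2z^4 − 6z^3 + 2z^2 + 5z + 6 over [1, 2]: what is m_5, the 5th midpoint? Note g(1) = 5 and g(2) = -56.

1.21875

midpoint 1.5: g = -12.375 < 0 → [1, 1.5]
midpoint 1.25: g = -1.226562 < 0 → [1, 1.25]
midpoint 1.125: g = 2.409668 > 0 → [1.125, 1.25]
midpoint 1.1875: g = 0.7334 > 0 → [1.1875, 1.25]
midpoint 1.21875: g = -0.2097 < 0 → [1.1875, 1.21875]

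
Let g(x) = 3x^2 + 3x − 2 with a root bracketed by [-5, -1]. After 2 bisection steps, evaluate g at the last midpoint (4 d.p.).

g(-3) = 16 > 0, so the root lies in [-3, -1]
g(-2) = 4 > 0, so the root lies in [-2, -1]

4.0000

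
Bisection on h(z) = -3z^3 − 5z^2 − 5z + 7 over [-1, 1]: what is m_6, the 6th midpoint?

z = 0 gives h = 7, positive; keep [0, 1]
z = 0.5 gives h = 2.875, positive; keep [0.5, 1]
z = 0.75 gives h = -0.828125, negative; keep [0.5, 0.75]
z = 0.625 gives h = 1.1895, positive; keep [0.625, 0.75]
z = 0.6875 gives h = 0.2244, positive; keep [0.6875, 0.75]
z = 0.71875 gives h = -0.2907, negative; keep [0.6875, 0.71875]

0.71875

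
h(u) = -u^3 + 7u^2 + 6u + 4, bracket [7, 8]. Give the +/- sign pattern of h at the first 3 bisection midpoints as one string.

u = 7.5 gives h = 20.875, positive; keep [7.5, 8]
u = 7.75 gives h = 5.453125, positive; keep [7.75, 8]
u = 7.875 gives h = -3.013672, negative; keep [7.75, 7.875]

++-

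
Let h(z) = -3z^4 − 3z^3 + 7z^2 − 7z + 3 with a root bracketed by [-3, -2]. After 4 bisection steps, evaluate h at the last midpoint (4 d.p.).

h(-2.5) = -6.0625 < 0, so the root lies in [-2.5, -2]
h(-2.25) = 11.472656 > 0, so the root lies in [-2.5, -2.25]
h(-2.375) = 3.848877 > 0, so the root lies in [-2.5, -2.375]
h(-2.4375) = -0.802 < 0, so the root lies in [-2.4375, -2.375]

-0.8020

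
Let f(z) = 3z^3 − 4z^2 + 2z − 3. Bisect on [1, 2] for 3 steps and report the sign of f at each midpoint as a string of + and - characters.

+--

midpoint 1.5: f = 1.125 > 0 → [1, 1.5]
midpoint 1.25: f = -0.890625 < 0 → [1.25, 1.5]
midpoint 1.375: f = -0.013672 < 0 → [1.375, 1.5]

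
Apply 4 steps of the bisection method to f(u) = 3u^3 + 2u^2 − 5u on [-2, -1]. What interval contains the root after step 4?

f(-1.5) = 1.875 > 0, so the root lies in [-2, -1.5]
f(-1.75) = -1.203125 < 0, so the root lies in [-1.75, -1.5]
f(-1.625) = 0.533203 > 0, so the root lies in [-1.75, -1.625]
f(-1.6875) = -0.2834 < 0, so the root lies in [-1.6875, -1.625]

[-1.6875, -1.625]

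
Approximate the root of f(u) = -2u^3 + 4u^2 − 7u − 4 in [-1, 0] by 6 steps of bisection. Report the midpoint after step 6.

f(-0.5) = 0.75 > 0, so the root lies in [-0.5, 0]
f(-0.25) = -1.96875 < 0, so the root lies in [-0.5, -0.25]
f(-0.375) = -0.707031 < 0, so the root lies in [-0.5, -0.375]
f(-0.4375) = -0.0044 < 0, so the root lies in [-0.5, -0.4375]
f(-0.46875) = 0.3661 > 0, so the root lies in [-0.46875, -0.4375]
f(-0.453125) = 0.1792 > 0, so the root lies in [-0.453125, -0.4375]

-0.453125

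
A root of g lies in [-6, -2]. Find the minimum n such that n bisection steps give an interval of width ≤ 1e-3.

Width after n steps is 4/2^n. Need 2^n ≥ 4/1e-3 = 4000.
2^11 = 2048 < 4000 ≤ 2^12 = 4096, so n = 12.

12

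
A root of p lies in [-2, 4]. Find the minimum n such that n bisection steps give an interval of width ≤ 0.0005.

Width after n steps is 6/2^n. Need 2^n ≥ 6/0.0005 = 12000.
2^13 = 8192 < 12000 ≤ 2^14 = 16384, so n = 14.

14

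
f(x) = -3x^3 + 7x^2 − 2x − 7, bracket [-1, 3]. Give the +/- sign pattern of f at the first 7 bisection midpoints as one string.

midpoint 1: f = -5 < 0 → [-1, 1]
midpoint 0: f = -7 < 0 → [-1, 0]
midpoint -0.5: f = -3.875 < 0 → [-1, -0.5]
midpoint -0.75: f = -0.2969 < 0 → [-1, -0.75]
midpoint -0.875: f = 2.1191 > 0 → [-0.875, -0.75]
midpoint -0.8125: f = 0.8552 > 0 → [-0.8125, -0.75]
midpoint -0.78125: f = 0.2655 > 0 → [-0.78125, -0.75]

----+++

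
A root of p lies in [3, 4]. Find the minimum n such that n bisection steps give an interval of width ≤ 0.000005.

18

Width after n steps is 1/2^n. Need 2^n ≥ 1/0.000005 = 200000.
2^17 = 131072 < 200000 ≤ 2^18 = 262144, so n = 18.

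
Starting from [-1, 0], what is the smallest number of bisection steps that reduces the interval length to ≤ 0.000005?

18

Width after n steps is 1/2^n. Need 2^n ≥ 1/0.000005 = 200000.
2^17 = 131072 < 200000 ≤ 2^18 = 262144, so n = 18.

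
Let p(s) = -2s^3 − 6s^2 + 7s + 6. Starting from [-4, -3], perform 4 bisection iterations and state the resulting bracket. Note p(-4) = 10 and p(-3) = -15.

s = -3.5 gives p = -6.25, negative; keep [-4, -3.5]
s = -3.75 gives p = 0.84375, positive; keep [-3.75, -3.5]
s = -3.625 gives p = -2.949219, negative; keep [-3.75, -3.625]
s = -3.6875 gives p = -1.1157, negative; keep [-3.75, -3.6875]

[-3.75, -3.6875]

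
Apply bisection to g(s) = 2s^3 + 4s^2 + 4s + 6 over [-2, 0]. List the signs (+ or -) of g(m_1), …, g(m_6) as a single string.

m = -1, g(m) = 4 (+); new bracket [-2, -1]
m = -1.5, g(m) = 2.25 (+); new bracket [-2, -1.5]
m = -1.75, g(m) = 0.53125 (+); new bracket [-2, -1.75]
m = -1.875, g(m) = -0.6211 (−); new bracket [-1.875, -1.75]
m = -1.8125, g(m) = -0.0181 (−); new bracket [-1.8125, -1.75]
m = -1.78125, g(m) = 0.2631 (+); new bracket [-1.8125, -1.78125]

+++--+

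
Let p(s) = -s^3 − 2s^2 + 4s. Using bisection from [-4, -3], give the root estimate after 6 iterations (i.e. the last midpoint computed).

midpoint -3.5: p = 4.375 > 0 → [-3.5, -3]
midpoint -3.25: p = 0.203125 > 0 → [-3.25, -3]
midpoint -3.125: p = -1.513672 < 0 → [-3.25, -3.125]
midpoint -3.1875: p = -0.6848 < 0 → [-3.25, -3.1875]
midpoint -3.21875: p = -0.2483 < 0 → [-3.25, -3.21875]
midpoint -3.234375: p = -0.0245 < 0 → [-3.25, -3.234375]

-3.234375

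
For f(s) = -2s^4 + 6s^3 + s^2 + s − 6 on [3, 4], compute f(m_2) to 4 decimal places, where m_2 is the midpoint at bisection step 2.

midpoint 3.5: f = -33.125 < 0 → [3, 3.5]
midpoint 3.25: f = -9.351562 < 0 → [3, 3.25]

-9.3516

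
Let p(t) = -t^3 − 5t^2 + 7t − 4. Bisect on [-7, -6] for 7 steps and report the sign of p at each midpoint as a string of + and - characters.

p(-6.5) = 13.875 > 0, so the root lies in [-6.5, -6]
p(-6.25) = 1.078125 > 0, so the root lies in [-6.25, -6]
p(-6.125) = -4.669922 < 0, so the root lies in [-6.25, -6.125]
p(-6.1875) = -1.8489 < 0, so the root lies in [-6.25, -6.1875]
p(-6.21875) = -0.3987 < 0, so the root lies in [-6.25, -6.21875]
p(-6.234375) = 0.3364 > 0, so the root lies in [-6.234375, -6.21875]
p(-6.2265625) = -0.032 < 0, so the root lies in [-6.234375, -6.2265625]

++---+-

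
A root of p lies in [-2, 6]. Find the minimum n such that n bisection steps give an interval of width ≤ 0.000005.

21

Width after n steps is 8/2^n. Need 2^n ≥ 8/0.000005 = 1600000.
2^20 = 1048576 < 1600000 ≤ 2^21 = 2097152, so n = 21.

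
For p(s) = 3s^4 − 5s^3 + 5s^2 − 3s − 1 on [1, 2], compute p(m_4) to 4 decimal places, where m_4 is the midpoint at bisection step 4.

midpoint 1.5: p = 4.0625 > 0 → [1, 1.5]
midpoint 1.25: p = 0.621094 > 0 → [1, 1.25]
midpoint 1.125: p = -0.360596 < 0 → [1.125, 1.25]
midpoint 1.1875: p = 0.0811 > 0 → [1.125, 1.1875]

0.0811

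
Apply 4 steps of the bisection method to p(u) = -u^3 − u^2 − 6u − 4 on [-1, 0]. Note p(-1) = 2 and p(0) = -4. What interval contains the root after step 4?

[-0.75, -0.6875]

m = -0.5, p(m) = -1.125 (−); new bracket [-1, -0.5]
m = -0.75, p(m) = 0.359375 (+); new bracket [-0.75, -0.5]
m = -0.625, p(m) = -0.396484 (−); new bracket [-0.75, -0.625]
m = -0.6875, p(m) = -0.0227 (−); new bracket [-0.75, -0.6875]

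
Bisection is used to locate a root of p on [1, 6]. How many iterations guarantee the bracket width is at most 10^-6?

23

Width after n steps is 5/2^n. Need 2^n ≥ 5/10^-6 = 5000000.
2^22 = 4194304 < 5000000 ≤ 2^23 = 8388608, so n = 23.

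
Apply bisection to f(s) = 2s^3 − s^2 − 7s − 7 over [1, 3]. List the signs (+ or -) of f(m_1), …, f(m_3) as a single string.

-+-

f(2) = -9 < 0, so the root lies in [2, 3]
f(2.5) = 0.5 > 0, so the root lies in [2, 2.5]
f(2.25) = -5.03125 < 0, so the root lies in [2.25, 2.5]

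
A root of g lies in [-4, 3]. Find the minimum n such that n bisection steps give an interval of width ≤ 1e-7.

27

Width after n steps is 7/2^n. Need 2^n ≥ 7/1e-7 = 70000000.
2^26 = 67108864 < 70000000 ≤ 2^27 = 134217728, so n = 27.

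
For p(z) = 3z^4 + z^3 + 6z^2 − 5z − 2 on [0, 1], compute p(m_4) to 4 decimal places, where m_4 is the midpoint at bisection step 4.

z = 0.5 gives p = -2.6875, negative; keep [0.5, 1]
z = 0.75 gives p = -1.003906, negative; keep [0.75, 1]
z = 0.875 gives p = 0.647217, positive; keep [0.75, 0.875]
z = 0.8125 gives p = -0.2578, negative; keep [0.8125, 0.875]

-0.2578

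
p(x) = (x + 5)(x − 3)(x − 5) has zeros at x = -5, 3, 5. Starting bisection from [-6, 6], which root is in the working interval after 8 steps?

-5

p(0) = 75 > 0, so the root lies in [-6, 0]
p(-3) = 96 > 0, so the root lies in [-6, -3]
p(-4.5) = 35.625 > 0, so the root lies in [-6, -4.5]
p(-5.25) = -21.1406 < 0, so the root lies in [-5.25, -4.5]
p(-4.875) = 9.7207 > 0, so the root lies in [-5.25, -4.875]
p(-5.0625) = -5.0706 < 0, so the root lies in [-5.0625, -4.875]
p(-4.96875) = 2.4825 > 0, so the root lies in [-5.0625, -4.96875]
p(-5.015625) = -1.2544 < 0, so the root lies in [-5.015625, -4.96875]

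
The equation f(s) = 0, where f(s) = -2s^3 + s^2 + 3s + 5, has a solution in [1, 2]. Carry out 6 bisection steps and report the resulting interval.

midpoint 1.5: f = 5 > 0 → [1.5, 2]
midpoint 1.75: f = 2.59375 > 0 → [1.75, 2]
midpoint 1.875: f = 0.957031 > 0 → [1.875, 2]
midpoint 1.9375: f = 0.02 > 0 → [1.9375, 2]
midpoint 1.96875: f = -0.4794 < 0 → [1.9375, 1.96875]
midpoint 1.953125: f = -0.2271 < 0 → [1.9375, 1.953125]

[1.9375, 1.953125]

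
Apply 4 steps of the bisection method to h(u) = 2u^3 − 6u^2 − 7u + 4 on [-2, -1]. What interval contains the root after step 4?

midpoint -1.5: h = -5.75 < 0 → [-1.5, -1]
midpoint -1.25: h = -0.53125 < 0 → [-1.25, -1]
midpoint -1.125: h = 1.433594 > 0 → [-1.25, -1.125]
midpoint -1.1875: h = 0.5024 > 0 → [-1.25, -1.1875]

[-1.25, -1.1875]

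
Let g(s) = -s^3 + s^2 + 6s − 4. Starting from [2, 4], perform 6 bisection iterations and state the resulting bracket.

[2.65625, 2.6875]

m = 3, g(m) = -4 (−); new bracket [2, 3]
m = 2.5, g(m) = 1.625 (+); new bracket [2.5, 3]
m = 2.75, g(m) = -0.734375 (−); new bracket [2.5, 2.75]
m = 2.625, g(m) = 0.5527 (+); new bracket [2.625, 2.75]
m = 2.6875, g(m) = -0.0632 (−); new bracket [2.625, 2.6875]
m = 2.65625, g(m) = 0.2516 (+); new bracket [2.65625, 2.6875]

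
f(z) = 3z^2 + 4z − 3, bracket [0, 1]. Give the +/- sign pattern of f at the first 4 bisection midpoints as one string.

-+++

midpoint 0.5: f = -0.25 < 0 → [0.5, 1]
midpoint 0.75: f = 1.6875 > 0 → [0.5, 0.75]
midpoint 0.625: f = 0.671875 > 0 → [0.5, 0.625]
midpoint 0.5625: f = 0.1992 > 0 → [0.5, 0.5625]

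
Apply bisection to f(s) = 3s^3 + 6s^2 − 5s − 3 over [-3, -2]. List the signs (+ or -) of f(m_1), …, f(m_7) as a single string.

+------

m = -2.5, f(m) = 0.125 (+); new bracket [-3, -2.5]
m = -2.75, f(m) = -6.265625 (−); new bracket [-2.75, -2.5]
m = -2.625, f(m) = -2.794922 (−); new bracket [-2.625, -2.5]
m = -2.5625, f(m) = -1.2683 (−); new bracket [-2.5625, -2.5]
m = -2.53125, f(m) = -0.5553 (−); new bracket [-2.53125, -2.5]
m = -2.515625, f(m) = -0.2111 (−); new bracket [-2.515625, -2.5]
m = -2.5078125, f(m) = -0.042 (−); new bracket [-2.5078125, -2.5]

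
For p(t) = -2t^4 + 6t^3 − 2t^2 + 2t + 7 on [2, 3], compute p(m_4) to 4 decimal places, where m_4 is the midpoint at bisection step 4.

-1.2144

p(2.5) = 15.125 > 0, so the root lies in [2.5, 3]
p(2.75) = 7.773438 > 0, so the root lies in [2.75, 3]
p(2.875) = 2.159668 > 0, so the root lies in [2.875, 3]
p(2.9375) = -1.2144 < 0, so the root lies in [2.875, 2.9375]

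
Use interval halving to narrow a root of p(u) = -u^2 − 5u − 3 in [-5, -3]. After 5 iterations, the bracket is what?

[-4.3125, -4.25]

u = -4 gives p = 1, positive; keep [-5, -4]
u = -4.5 gives p = -0.75, negative; keep [-4.5, -4]
u = -4.25 gives p = 0.1875, positive; keep [-4.5, -4.25]
u = -4.375 gives p = -0.2656, negative; keep [-4.375, -4.25]
u = -4.3125 gives p = -0.0352, negative; keep [-4.3125, -4.25]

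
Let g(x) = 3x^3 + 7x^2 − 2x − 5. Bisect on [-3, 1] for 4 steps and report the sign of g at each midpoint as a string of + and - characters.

++-+

g(-1) = 1 > 0, so the root lies in [-3, -1]
g(-2) = 3 > 0, so the root lies in [-3, -2]
g(-2.5) = -3.125 < 0, so the root lies in [-2.5, -2]
g(-2.25) = 0.7656 > 0, so the root lies in [-2.5, -2.25]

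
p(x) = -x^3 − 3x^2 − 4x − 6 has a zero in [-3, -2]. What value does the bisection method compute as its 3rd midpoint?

-2.375

m = -2.5, p(m) = 0.875 (+); new bracket [-2.5, -2]
m = -2.25, p(m) = -0.796875 (−); new bracket [-2.5, -2.25]
m = -2.375, p(m) = -0.025391 (−); new bracket [-2.5, -2.375]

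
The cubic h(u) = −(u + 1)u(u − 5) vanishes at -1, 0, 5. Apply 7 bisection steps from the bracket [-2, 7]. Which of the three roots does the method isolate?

5

m = 2.5, h(m) = 21.875 (+); new bracket [2.5, 7]
m = 4.75, h(m) = 6.828125 (+); new bracket [4.75, 7]
m = 5.875, h(m) = -35.341797 (−); new bracket [4.75, 5.875]
m = 5.3125, h(m) = -10.4797 (−); new bracket [4.75, 5.3125]
m = 5.03125, h(m) = -0.9483 (−); new bracket [4.75, 5.03125]
m = 4.890625, h(m) = 3.151 (+); new bracket [4.890625, 5.03125]
m = 4.9609375, h(m) = 1.1551 (+); new bracket [4.9609375, 5.03125]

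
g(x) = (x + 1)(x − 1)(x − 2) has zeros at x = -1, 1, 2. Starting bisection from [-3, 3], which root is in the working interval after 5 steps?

-1

g(0) = 2 > 0, so the root lies in [-3, 0]
g(-1.5) = -4.375 < 0, so the root lies in [-1.5, 0]
g(-0.75) = 1.203125 > 0, so the root lies in [-1.5, -0.75]
g(-1.125) = -0.8301 < 0, so the root lies in [-1.125, -0.75]
g(-0.9375) = 0.3557 > 0, so the root lies in [-1.125, -0.9375]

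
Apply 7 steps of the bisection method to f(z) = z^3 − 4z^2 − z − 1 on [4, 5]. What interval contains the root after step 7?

m = 4.5, f(m) = 4.625 (+); new bracket [4, 4.5]
m = 4.25, f(m) = -0.734375 (−); new bracket [4.25, 4.5]
m = 4.375, f(m) = 1.802734 (+); new bracket [4.25, 4.375]
m = 4.3125, f(m) = 0.4993 (+); new bracket [4.25, 4.3125]
m = 4.28125, f(m) = -0.1262 (−); new bracket [4.28125, 4.3125]
m = 4.296875, f(m) = 0.1844 (+); new bracket [4.28125, 4.296875]
m = 4.2890625, f(m) = 0.0285 (+); new bracket [4.28125, 4.2890625]

[4.28125, 4.2890625]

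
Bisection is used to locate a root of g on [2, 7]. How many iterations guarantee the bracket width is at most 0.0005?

14

Width after n steps is 5/2^n. Need 2^n ≥ 5/0.0005 = 10000.
2^13 = 8192 < 10000 ≤ 2^14 = 16384, so n = 14.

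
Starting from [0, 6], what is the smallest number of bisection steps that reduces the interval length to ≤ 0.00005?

17

Width after n steps is 6/2^n. Need 2^n ≥ 6/0.00005 = 120000.
2^16 = 65536 < 120000 ≤ 2^17 = 131072, so n = 17.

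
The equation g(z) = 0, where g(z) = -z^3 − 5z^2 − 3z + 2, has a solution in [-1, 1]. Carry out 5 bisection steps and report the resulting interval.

g(0) = 2 > 0, so the root lies in [0, 1]
g(0.5) = -0.875 < 0, so the root lies in [0, 0.5]
g(0.25) = 0.921875 > 0, so the root lies in [0.25, 0.5]
g(0.375) = 0.1191 > 0, so the root lies in [0.375, 0.5]
g(0.4375) = -0.3533 < 0, so the root lies in [0.375, 0.4375]

[0.375, 0.4375]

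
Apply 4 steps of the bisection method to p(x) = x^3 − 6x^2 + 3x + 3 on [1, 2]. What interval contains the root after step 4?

[1.125, 1.1875]

midpoint 1.5: p = -2.625 < 0 → [1, 1.5]
midpoint 1.25: p = -0.671875 < 0 → [1, 1.25]
midpoint 1.125: p = 0.205078 > 0 → [1.125, 1.25]
midpoint 1.1875: p = -0.2239 < 0 → [1.125, 1.1875]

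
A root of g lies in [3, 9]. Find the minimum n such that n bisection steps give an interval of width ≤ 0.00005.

Width after n steps is 6/2^n. Need 2^n ≥ 6/0.00005 = 120000.
2^16 = 65536 < 120000 ≤ 2^17 = 131072, so n = 17.

17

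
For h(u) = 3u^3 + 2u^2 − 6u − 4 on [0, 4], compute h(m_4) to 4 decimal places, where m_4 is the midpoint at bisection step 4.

m = 2, h(m) = 16 (+); new bracket [0, 2]
m = 1, h(m) = -5 (−); new bracket [1, 2]
m = 1.5, h(m) = 1.625 (+); new bracket [1, 1.5]
m = 1.25, h(m) = -2.5156 (−); new bracket [1.25, 1.5]

-2.5156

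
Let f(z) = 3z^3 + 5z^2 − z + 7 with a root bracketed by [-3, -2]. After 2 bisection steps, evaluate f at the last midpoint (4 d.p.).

midpoint -2.5: f = -6.125 < 0 → [-2.5, -2]
midpoint -2.25: f = 0.390625 > 0 → [-2.5, -2.25]

0.3906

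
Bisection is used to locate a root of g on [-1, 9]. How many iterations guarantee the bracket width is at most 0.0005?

Width after n steps is 10/2^n. Need 2^n ≥ 10/0.0005 = 20000.
2^14 = 16384 < 20000 ≤ 2^15 = 32768, so n = 15.

15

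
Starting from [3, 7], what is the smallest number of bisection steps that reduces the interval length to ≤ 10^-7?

Width after n steps is 4/2^n. Need 2^n ≥ 4/10^-7 = 40000000.
2^25 = 33554432 < 40000000 ≤ 2^26 = 67108864, so n = 26.

26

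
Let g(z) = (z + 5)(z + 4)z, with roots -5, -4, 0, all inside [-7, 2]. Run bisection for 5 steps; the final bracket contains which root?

g(-2.5) = -9.375 < 0, so the root lies in [-2.5, 2]
g(-0.25) = -4.453125 < 0, so the root lies in [-0.25, 2]
g(0.875) = 25.060547 > 0, so the root lies in [-0.25, 0.875]
g(0.3125) = 7.1594 > 0, so the root lies in [-0.25, 0.3125]
g(0.03125) = 0.6338 > 0, so the root lies in [-0.25, 0.03125]

0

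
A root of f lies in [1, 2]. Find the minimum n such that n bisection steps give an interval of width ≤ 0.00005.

15

Width after n steps is 1/2^n. Need 2^n ≥ 1/0.00005 = 20000.
2^14 = 16384 < 20000 ≤ 2^15 = 32768, so n = 15.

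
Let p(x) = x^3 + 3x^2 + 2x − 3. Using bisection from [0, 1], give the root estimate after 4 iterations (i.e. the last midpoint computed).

x = 0.5 gives p = -1.125, negative; keep [0.5, 1]
x = 0.75 gives p = 0.609375, positive; keep [0.5, 0.75]
x = 0.625 gives p = -0.333984, negative; keep [0.625, 0.75]
x = 0.6875 gives p = 0.1179, positive; keep [0.625, 0.6875]

0.6875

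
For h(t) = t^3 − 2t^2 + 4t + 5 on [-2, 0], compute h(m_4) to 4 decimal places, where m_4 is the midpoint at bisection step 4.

-0.7012

h(-1) = -2 < 0, so the root lies in [-1, 0]
h(-0.5) = 2.375 > 0, so the root lies in [-1, -0.5]
h(-0.75) = 0.453125 > 0, so the root lies in [-1, -0.75]
h(-0.875) = -0.7012 < 0, so the root lies in [-0.875, -0.75]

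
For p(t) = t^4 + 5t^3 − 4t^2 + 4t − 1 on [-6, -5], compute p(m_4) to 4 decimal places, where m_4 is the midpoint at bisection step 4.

m = -5.5, p(m) = -60.8125 (−); new bracket [-6, -5.5]
m = -5.75, p(m) = -13.667969 (−); new bracket [-6, -5.75]
m = -5.875, p(m) = 14.869385 (+); new bracket [-5.875, -5.75]
m = -5.8125, p(m) = 0.1651 (+); new bracket [-5.8125, -5.75]

0.1651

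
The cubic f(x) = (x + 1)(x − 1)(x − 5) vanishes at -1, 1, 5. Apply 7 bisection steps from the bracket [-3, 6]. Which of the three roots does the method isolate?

m = 1.5, f(m) = -4.375 (−); new bracket [1.5, 6]
m = 3.75, f(m) = -16.328125 (−); new bracket [3.75, 6]
m = 4.875, f(m) = -2.845703 (−); new bracket [4.875, 6]
m = 5.4375, f(m) = 12.4978 (+); new bracket [4.875, 5.4375]
m = 5.15625, f(m) = 3.998 (+); new bracket [4.875, 5.15625]
m = 5.015625, f(m) = 0.3774 (+); new bracket [4.875, 5.015625]
m = 4.9453125, f(m) = -1.2828 (−); new bracket [4.9453125, 5.015625]

5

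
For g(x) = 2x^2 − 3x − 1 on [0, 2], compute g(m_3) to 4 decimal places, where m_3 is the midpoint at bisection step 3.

-0.1250

x = 1 gives g = -2, negative; keep [1, 2]
x = 1.5 gives g = -1, negative; keep [1.5, 2]
x = 1.75 gives g = -0.125, negative; keep [1.75, 2]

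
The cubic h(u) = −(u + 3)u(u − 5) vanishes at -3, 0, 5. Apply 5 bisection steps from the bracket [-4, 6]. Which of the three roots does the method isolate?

5

u = 1 gives h = 16, positive; keep [1, 6]
u = 3.5 gives h = 34.125, positive; keep [3.5, 6]
u = 4.75 gives h = 9.203125, positive; keep [4.75, 6]
u = 5.375 gives h = -16.8809, negative; keep [4.75, 5.375]
u = 5.0625 gives h = -2.551, negative; keep [4.75, 5.0625]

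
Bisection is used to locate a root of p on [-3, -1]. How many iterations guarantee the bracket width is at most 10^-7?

Width after n steps is 2/2^n. Need 2^n ≥ 2/10^-7 = 20000000.
2^24 = 16777216 < 20000000 ≤ 2^25 = 33554432, so n = 25.

25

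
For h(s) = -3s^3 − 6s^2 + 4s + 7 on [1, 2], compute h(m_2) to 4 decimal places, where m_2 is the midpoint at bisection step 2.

s = 1.5 gives h = -10.625, negative; keep [1, 1.5]
s = 1.25 gives h = -3.234375, negative; keep [1, 1.25]

-3.2344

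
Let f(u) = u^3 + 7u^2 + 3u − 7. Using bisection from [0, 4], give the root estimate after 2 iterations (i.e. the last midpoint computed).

f(2) = 35 > 0, so the root lies in [0, 2]
f(1) = 4 > 0, so the root lies in [0, 1]

1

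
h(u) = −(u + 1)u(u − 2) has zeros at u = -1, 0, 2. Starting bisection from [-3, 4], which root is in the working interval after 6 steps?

m = 0.5, h(m) = 1.125 (+); new bracket [0.5, 4]
m = 2.25, h(m) = -1.828125 (−); new bracket [0.5, 2.25]
m = 1.375, h(m) = 2.041016 (+); new bracket [1.375, 2.25]
m = 1.8125, h(m) = 0.9558 (+); new bracket [1.8125, 2.25]
m = 2.03125, h(m) = -0.1924 (−); new bracket [1.8125, 2.03125]
m = 1.921875, h(m) = 0.4387 (+); new bracket [1.921875, 2.03125]

2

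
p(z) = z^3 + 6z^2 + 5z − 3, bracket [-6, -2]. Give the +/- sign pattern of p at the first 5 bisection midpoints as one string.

+-++-

m = -4, p(m) = 9 (+); new bracket [-6, -4]
m = -5, p(m) = -3 (−); new bracket [-5, -4]
m = -4.5, p(m) = 4.875 (+); new bracket [-5, -4.5]
m = -4.75, p(m) = 1.4531 (+); new bracket [-5, -4.75]
m = -4.875, p(m) = -0.6387 (−); new bracket [-4.875, -4.75]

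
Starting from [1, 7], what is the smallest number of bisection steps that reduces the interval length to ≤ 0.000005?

Width after n steps is 6/2^n. Need 2^n ≥ 6/0.000005 = 1200000.
2^20 = 1048576 < 1200000 ≤ 2^21 = 2097152, so n = 21.

21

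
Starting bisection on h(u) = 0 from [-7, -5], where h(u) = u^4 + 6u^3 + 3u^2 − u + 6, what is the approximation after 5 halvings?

m = -6, h(m) = 120 (+); new bracket [-6, -5]
m = -5.5, h(m) = 19.0625 (+); new bracket [-5.5, -5]
m = -5.25, h(m) = -14.589844 (−); new bracket [-5.5, -5.25]
m = -5.375, h(m) = 0.9924 (+); new bracket [-5.375, -5.25]
m = -5.3125, h(m) = -7.0984 (−); new bracket [-5.375, -5.3125]

-5.3125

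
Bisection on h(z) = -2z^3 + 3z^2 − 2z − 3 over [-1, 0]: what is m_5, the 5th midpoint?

z = -0.5 gives h = -1, negative; keep [-1, -0.5]
z = -0.75 gives h = 1.03125, positive; keep [-0.75, -0.5]
z = -0.625 gives h = -0.089844, negative; keep [-0.75, -0.625]
z = -0.6875 gives h = 0.4429, positive; keep [-0.6875, -0.625]
z = -0.65625 gives h = 0.1697, positive; keep [-0.65625, -0.625]

-0.65625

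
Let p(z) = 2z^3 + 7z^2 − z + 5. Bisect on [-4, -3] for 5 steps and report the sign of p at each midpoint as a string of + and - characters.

m = -3.5, p(m) = 8.5 (+); new bracket [-4, -3.5]
m = -3.75, p(m) = 1.71875 (+); new bracket [-4, -3.75]
m = -3.875, p(m) = -2.386719 (−); new bracket [-3.875, -3.75]
m = -3.8125, p(m) = -0.272 (−); new bracket [-3.8125, -3.75]
m = -3.78125, p(m) = 0.7387 (+); new bracket [-3.8125, -3.78125]

++--+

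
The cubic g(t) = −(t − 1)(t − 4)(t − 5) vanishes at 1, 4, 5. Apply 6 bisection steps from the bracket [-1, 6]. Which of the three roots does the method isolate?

g(2.5) = -5.625 < 0, so the root lies in [-1, 2.5]
g(0.75) = 3.453125 > 0, so the root lies in [0.75, 2.5]
g(1.625) = -5.009766 < 0, so the root lies in [0.75, 1.625]
g(1.1875) = -2.0105 < 0, so the root lies in [0.75, 1.1875]
g(0.96875) = 0.3819 > 0, so the root lies in [0.96875, 1.1875]
g(1.078125) = -0.8953 < 0, so the root lies in [0.96875, 1.078125]

1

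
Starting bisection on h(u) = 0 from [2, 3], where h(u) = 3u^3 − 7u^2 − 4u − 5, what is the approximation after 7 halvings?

h(2.5) = -11.875 < 0, so the root lies in [2.5, 3]
h(2.75) = -6.546875 < 0, so the root lies in [2.75, 3]
h(2.875) = -3.068359 < 0, so the root lies in [2.875, 3]
h(2.9375) = -1.1101 < 0, so the root lies in [2.9375, 3]
h(2.96875) = -0.0743 < 0, so the root lies in [2.96875, 3]
h(2.984375) = 0.458 > 0, so the root lies in [2.96875, 2.984375]
h(2.9765625) = 0.1906 > 0, so the root lies in [2.96875, 2.9765625]

2.9765625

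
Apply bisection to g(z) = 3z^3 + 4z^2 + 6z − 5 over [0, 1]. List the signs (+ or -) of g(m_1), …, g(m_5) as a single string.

z = 0.5 gives g = -0.625, negative; keep [0.5, 1]
z = 0.75 gives g = 3.015625, positive; keep [0.5, 0.75]
z = 0.625 gives g = 1.044922, positive; keep [0.5, 0.625]
z = 0.5625 gives g = 0.1746, positive; keep [0.5, 0.5625]
z = 0.53125 gives g = -0.2338, negative; keep [0.53125, 0.5625]

-+++-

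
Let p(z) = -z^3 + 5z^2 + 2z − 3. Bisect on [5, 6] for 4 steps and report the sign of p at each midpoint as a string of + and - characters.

midpoint 5.5: p = -7.125 < 0 → [5, 5.5]
midpoint 5.25: p = 0.609375 > 0 → [5.25, 5.5]
midpoint 5.375: p = -3.083984 < 0 → [5.25, 5.375]
midpoint 5.3125: p = -1.1946 < 0 → [5.25, 5.3125]

-+--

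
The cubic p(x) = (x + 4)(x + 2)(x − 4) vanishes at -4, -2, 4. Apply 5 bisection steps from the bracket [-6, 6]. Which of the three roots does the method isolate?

m = 0, p(m) = -32 (−); new bracket [0, 6]
m = 3, p(m) = -35 (−); new bracket [3, 6]
m = 4.5, p(m) = 27.625 (+); new bracket [3, 4.5]
m = 3.75, p(m) = -11.1406 (−); new bracket [3.75, 4.5]
m = 4.125, p(m) = 6.2207 (+); new bracket [3.75, 4.125]

4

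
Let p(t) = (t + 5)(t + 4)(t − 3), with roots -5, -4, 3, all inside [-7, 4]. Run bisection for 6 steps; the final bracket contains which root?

3

p(-1.5) = -39.375 < 0, so the root lies in [-1.5, 4]
p(1.25) = -57.421875 < 0, so the root lies in [1.25, 4]
p(2.625) = -18.943359 < 0, so the root lies in [2.625, 4]
p(3.3125) = 18.9954 > 0, so the root lies in [2.625, 3.3125]
p(2.96875) = -1.7354 < 0, so the root lies in [2.96875, 3.3125]
p(3.140625) = 8.1744 > 0, so the root lies in [2.96875, 3.140625]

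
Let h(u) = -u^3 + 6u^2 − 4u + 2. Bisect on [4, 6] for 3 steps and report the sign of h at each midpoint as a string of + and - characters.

midpoint 5: h = 7 > 0 → [5, 6]
midpoint 5.5: h = -4.875 < 0 → [5, 5.5]
midpoint 5.25: h = 1.671875 > 0 → [5.25, 5.5]

+-+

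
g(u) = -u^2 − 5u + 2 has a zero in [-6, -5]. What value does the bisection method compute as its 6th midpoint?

-5.359375

midpoint -5.5: g = -0.75 < 0 → [-5.5, -5]
midpoint -5.25: g = 0.6875 > 0 → [-5.5, -5.25]
midpoint -5.375: g = -0.015625 < 0 → [-5.375, -5.25]
midpoint -5.3125: g = 0.3398 > 0 → [-5.375, -5.3125]
midpoint -5.34375: g = 0.1631 > 0 → [-5.375, -5.34375]
midpoint -5.359375: g = 0.074 > 0 → [-5.375, -5.359375]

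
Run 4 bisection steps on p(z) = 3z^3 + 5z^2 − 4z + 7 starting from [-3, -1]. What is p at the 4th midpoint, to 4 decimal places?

-2.3105

midpoint -2: p = 11 > 0 → [-3, -2]
midpoint -2.5: p = 1.375 > 0 → [-3, -2.5]
midpoint -2.75: p = -6.578125 < 0 → [-2.75, -2.5]
midpoint -2.625: p = -2.3105 < 0 → [-2.625, -2.5]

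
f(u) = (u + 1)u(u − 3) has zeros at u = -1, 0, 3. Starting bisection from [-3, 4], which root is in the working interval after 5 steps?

3

f(0.5) = -1.875 < 0, so the root lies in [0.5, 4]
f(2.25) = -5.484375 < 0, so the root lies in [2.25, 4]
f(3.125) = 1.611328 > 0, so the root lies in [2.25, 3.125]
f(2.6875) = -3.0969 < 0, so the root lies in [2.6875, 3.125]
f(2.90625) = -1.0643 < 0, so the root lies in [2.90625, 3.125]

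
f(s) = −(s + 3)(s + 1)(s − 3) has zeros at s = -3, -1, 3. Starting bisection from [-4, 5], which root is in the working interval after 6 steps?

midpoint 0.5: f = 13.125 > 0 → [0.5, 5]
midpoint 2.75: f = 5.390625 > 0 → [2.75, 5]
midpoint 3.875: f = -29.326172 < 0 → [2.75, 3.875]
midpoint 3.3125: f = -8.5071 < 0 → [2.75, 3.3125]
midpoint 3.03125: f = -0.7598 < 0 → [2.75, 3.03125]
midpoint 2.890625: f = 2.5067 > 0 → [2.890625, 3.03125]

3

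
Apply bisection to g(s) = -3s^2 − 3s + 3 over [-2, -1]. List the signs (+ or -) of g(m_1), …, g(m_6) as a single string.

midpoint -1.5: g = 0.75 > 0 → [-2, -1.5]
midpoint -1.75: g = -0.9375 < 0 → [-1.75, -1.5]
midpoint -1.625: g = -0.046875 < 0 → [-1.625, -1.5]
midpoint -1.5625: g = 0.3633 > 0 → [-1.625, -1.5625]
midpoint -1.59375: g = 0.1611 > 0 → [-1.625, -1.59375]
midpoint -1.609375: g = 0.0579 > 0 → [-1.625, -1.609375]

+--+++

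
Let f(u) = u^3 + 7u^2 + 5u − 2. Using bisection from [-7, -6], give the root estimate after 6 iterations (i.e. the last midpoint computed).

m = -6.5, f(m) = -13.375 (−); new bracket [-6.5, -6]
m = -6.25, f(m) = -3.953125 (−); new bracket [-6.25, -6]
m = -6.125, f(m) = 0.201172 (+); new bracket [-6.25, -6.125]
m = -6.1875, f(m) = -1.8308 (−); new bracket [-6.1875, -6.125]
m = -6.15625, f(m) = -0.8036 (−); new bracket [-6.15625, -6.125]
m = -6.140625, f(m) = -0.2984 (−); new bracket [-6.140625, -6.125]

-6.140625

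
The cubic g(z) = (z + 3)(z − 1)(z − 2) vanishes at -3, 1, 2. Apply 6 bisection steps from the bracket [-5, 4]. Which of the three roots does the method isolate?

z = -0.5 gives g = 9.375, positive; keep [-5, -0.5]
z = -2.75 gives g = 4.453125, positive; keep [-5, -2.75]
z = -3.875 gives g = -25.060547, negative; keep [-3.875, -2.75]
z = -3.3125 gives g = -7.1594, negative; keep [-3.3125, -2.75]
z = -3.03125 gives g = -0.6338, negative; keep [-3.03125, -2.75]
z = -2.890625 gives g = 2.0811, positive; keep [-3.03125, -2.890625]

-3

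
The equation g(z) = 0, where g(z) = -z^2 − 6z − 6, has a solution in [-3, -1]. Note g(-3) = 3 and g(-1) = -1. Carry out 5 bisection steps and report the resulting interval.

g(-2) = 2 > 0, so the root lies in [-2, -1]
g(-1.5) = 0.75 > 0, so the root lies in [-1.5, -1]
g(-1.25) = -0.0625 < 0, so the root lies in [-1.5, -1.25]
g(-1.375) = 0.3594 > 0, so the root lies in [-1.375, -1.25]
g(-1.3125) = 0.1523 > 0, so the root lies in [-1.3125, -1.25]

[-1.3125, -1.25]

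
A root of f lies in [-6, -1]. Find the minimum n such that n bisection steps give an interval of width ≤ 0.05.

7

Width after n steps is 5/2^n. Need 2^n ≥ 5/0.05 = 100.
2^6 = 64 < 100 ≤ 2^7 = 128, so n = 7.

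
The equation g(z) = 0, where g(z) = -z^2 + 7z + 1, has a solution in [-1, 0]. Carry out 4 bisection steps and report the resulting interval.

[-0.1875, -0.125]

midpoint -0.5: g = -2.75 < 0 → [-0.5, 0]
midpoint -0.25: g = -0.8125 < 0 → [-0.25, 0]
midpoint -0.125: g = 0.109375 > 0 → [-0.25, -0.125]
midpoint -0.1875: g = -0.3477 < 0 → [-0.1875, -0.125]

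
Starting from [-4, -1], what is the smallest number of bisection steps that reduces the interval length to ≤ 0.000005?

Width after n steps is 3/2^n. Need 2^n ≥ 3/0.000005 = 600000.
2^19 = 524288 < 600000 ≤ 2^20 = 1048576, so n = 20.

20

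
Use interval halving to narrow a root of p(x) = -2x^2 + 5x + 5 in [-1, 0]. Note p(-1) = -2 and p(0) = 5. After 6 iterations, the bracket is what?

m = -0.5, p(m) = 2 (+); new bracket [-1, -0.5]
m = -0.75, p(m) = 0.125 (+); new bracket [-1, -0.75]
m = -0.875, p(m) = -0.90625 (−); new bracket [-0.875, -0.75]
m = -0.8125, p(m) = -0.3828 (−); new bracket [-0.8125, -0.75]
m = -0.78125, p(m) = -0.127 (−); new bracket [-0.78125, -0.75]
m = -0.765625, p(m) = -0.0005 (−); new bracket [-0.765625, -0.75]

[-0.765625, -0.75]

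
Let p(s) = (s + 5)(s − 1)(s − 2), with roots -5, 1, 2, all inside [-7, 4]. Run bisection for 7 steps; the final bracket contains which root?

-5

s = -1.5 gives p = 30.625, positive; keep [-7, -1.5]
s = -4.25 gives p = 24.609375, positive; keep [-7, -4.25]
s = -5.625 gives p = -31.572266, negative; keep [-5.625, -4.25]
s = -4.9375 gives p = 2.5745, positive; keep [-5.625, -4.9375]
s = -5.28125 gives p = -12.8631, negative; keep [-5.28125, -4.9375]
s = -5.109375 gives p = -4.7506, negative; keep [-5.109375, -4.9375]
s = -5.0234375 gives p = -0.9915, negative; keep [-5.0234375, -4.9375]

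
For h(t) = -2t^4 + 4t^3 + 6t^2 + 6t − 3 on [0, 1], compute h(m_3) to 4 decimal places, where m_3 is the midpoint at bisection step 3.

0.2651

t = 0.5 gives h = 1.875, positive; keep [0, 0.5]
t = 0.25 gives h = -1.070312, negative; keep [0.25, 0.5]
t = 0.375 gives h = 0.265137, positive; keep [0.25, 0.375]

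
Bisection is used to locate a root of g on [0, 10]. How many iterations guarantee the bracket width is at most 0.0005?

15

Width after n steps is 10/2^n. Need 2^n ≥ 10/0.0005 = 20000.
2^14 = 16384 < 20000 ≤ 2^15 = 32768, so n = 15.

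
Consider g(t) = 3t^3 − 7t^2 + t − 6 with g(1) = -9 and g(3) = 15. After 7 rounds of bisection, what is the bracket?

g(2) = -8 < 0, so the root lies in [2, 3]
g(2.5) = -0.375 < 0, so the root lies in [2.5, 3]
g(2.75) = 6.203125 > 0, so the root lies in [2.5, 2.75]
g(2.625) = 2.6543 > 0, so the root lies in [2.5, 2.625]
g(2.5625) = 1.0769 > 0, so the root lies in [2.5, 2.5625]
g(2.53125) = 0.3355 > 0, so the root lies in [2.5, 2.53125]
g(2.515625) = -0.0235 < 0, so the root lies in [2.515625, 2.53125]

[2.515625, 2.53125]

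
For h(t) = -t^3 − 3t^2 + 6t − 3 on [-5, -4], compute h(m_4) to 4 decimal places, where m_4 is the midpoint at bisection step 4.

-1.3186

midpoint -4.5: h = 0.375 > 0 → [-4.5, -4]
midpoint -4.25: h = -5.921875 < 0 → [-4.5, -4.25]
midpoint -4.375: h = -2.931641 < 0 → [-4.5, -4.375]
midpoint -4.4375: h = -1.3186 < 0 → [-4.5, -4.4375]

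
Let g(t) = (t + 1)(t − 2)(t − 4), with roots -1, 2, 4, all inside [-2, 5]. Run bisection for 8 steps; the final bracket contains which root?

g(1.5) = 3.125 > 0, so the root lies in [-2, 1.5]
g(-0.25) = 7.171875 > 0, so the root lies in [-2, -0.25]
g(-1.125) = -2.001953 < 0, so the root lies in [-1.125, -0.25]
g(-0.6875) = 3.9368 > 0, so the root lies in [-1.125, -0.6875]
g(-0.90625) = 1.3368 > 0, so the root lies in [-1.125, -0.90625]
g(-1.015625) = -0.2363 < 0, so the root lies in [-1.015625, -0.90625]
g(-0.9609375) = 0.5738 > 0, so the root lies in [-1.015625, -0.9609375]
g(-0.98828125) = 0.1747 > 0, so the root lies in [-1.015625, -0.98828125]

-1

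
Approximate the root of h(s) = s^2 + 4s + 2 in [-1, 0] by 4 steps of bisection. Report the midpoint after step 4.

midpoint -0.5: h = 0.25 > 0 → [-1, -0.5]
midpoint -0.75: h = -0.4375 < 0 → [-0.75, -0.5]
midpoint -0.625: h = -0.109375 < 0 → [-0.625, -0.5]
midpoint -0.5625: h = 0.0664 > 0 → [-0.625, -0.5625]

-0.5625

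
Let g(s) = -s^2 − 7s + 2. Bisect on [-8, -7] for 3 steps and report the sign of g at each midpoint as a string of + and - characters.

midpoint -7.5: g = -1.75 < 0 → [-7.5, -7]
midpoint -7.25: g = 0.1875 > 0 → [-7.5, -7.25]
midpoint -7.375: g = -0.765625 < 0 → [-7.375, -7.25]

-+-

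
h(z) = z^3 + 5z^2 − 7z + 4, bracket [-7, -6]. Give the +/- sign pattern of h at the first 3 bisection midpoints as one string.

h(-6.5) = -13.875 < 0, so the root lies in [-6.5, -6]
h(-6.25) = -1.078125 < 0, so the root lies in [-6.25, -6]
h(-6.125) = 4.669922 > 0, so the root lies in [-6.25, -6.125]

--+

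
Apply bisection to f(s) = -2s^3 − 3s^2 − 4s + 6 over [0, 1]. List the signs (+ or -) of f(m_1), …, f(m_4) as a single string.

f(0.5) = 3 > 0, so the root lies in [0.5, 1]
f(0.75) = 0.46875 > 0, so the root lies in [0.75, 1]
f(0.875) = -1.136719 < 0, so the root lies in [0.75, 0.875]
f(0.8125) = -0.3032 < 0, so the root lies in [0.75, 0.8125]

++--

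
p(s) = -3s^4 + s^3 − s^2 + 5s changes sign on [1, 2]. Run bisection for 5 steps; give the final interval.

s = 1.5 gives p = -6.5625, negative; keep [1, 1.5]
s = 1.25 gives p = -0.683594, negative; keep [1, 1.25]
s = 1.125 gives p = 0.977783, positive; keep [1.125, 1.25]
s = 1.1875 gives p = 0.2363, positive; keep [1.1875, 1.25]
s = 1.21875 gives p = -0.2001, negative; keep [1.1875, 1.21875]

[1.1875, 1.21875]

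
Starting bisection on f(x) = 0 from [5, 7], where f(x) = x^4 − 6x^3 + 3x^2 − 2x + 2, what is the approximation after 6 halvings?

5.53125

x = 6 gives f = 98, positive; keep [5, 6]
x = 5.5 gives f = -1.4375, negative; keep [5.5, 6]
x = 5.75 gives f = 42.160156, positive; keep [5.5, 5.75]
x = 5.625 gives f = 18.9299, positive; keep [5.5, 5.625]
x = 5.5625 gives f = 8.4004, positive; keep [5.5, 5.5625]
x = 5.53125 gives f = 3.3965, positive; keep [5.5, 5.53125]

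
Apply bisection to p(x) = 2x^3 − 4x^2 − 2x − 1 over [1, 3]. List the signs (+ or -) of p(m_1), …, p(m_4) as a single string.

m = 2, p(m) = -5 (−); new bracket [2, 3]
m = 2.5, p(m) = 0.25 (+); new bracket [2, 2.5]
m = 2.25, p(m) = -2.96875 (−); new bracket [2.25, 2.5]
m = 2.375, p(m) = -1.5195 (−); new bracket [2.375, 2.5]

-+--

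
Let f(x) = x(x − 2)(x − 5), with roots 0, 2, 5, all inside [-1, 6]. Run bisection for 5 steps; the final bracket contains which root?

x = 2.5 gives f = -3.125, negative; keep [2.5, 6]
x = 4.25 gives f = -7.171875, negative; keep [4.25, 6]
x = 5.125 gives f = 2.001953, positive; keep [4.25, 5.125]
x = 4.6875 gives f = -3.9368, negative; keep [4.6875, 5.125]
x = 4.90625 gives f = -1.3368, negative; keep [4.90625, 5.125]

5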